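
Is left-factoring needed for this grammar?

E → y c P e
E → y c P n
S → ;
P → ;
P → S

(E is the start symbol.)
Left-factoring is needed when two productions for the same non-terminal
share a common prefix on the right-hand side.

Productions for E:
  E → y c P e
  E → y c P n
Productions for P:
  P → ;
  P → S

Found common prefix 'y c P' in productions for E

Answer: Yes, E has productions with common prefix 'y c P'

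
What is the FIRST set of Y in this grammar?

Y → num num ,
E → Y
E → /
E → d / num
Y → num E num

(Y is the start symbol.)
To compute FIRST(Y), examine every production with Y on the left-hand side, reading each right-hand side left to right until a non-nullable symbol is reached.

From Y → num num ,:
  - num is a terminal: add 'num' and stop
From Y → num E num:
  - num is a terminal: add 'num' and stop

Collecting: FIRST(Y) = { 'num' }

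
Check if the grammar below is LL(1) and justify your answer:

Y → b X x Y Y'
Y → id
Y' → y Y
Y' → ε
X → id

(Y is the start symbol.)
A grammar is LL(1) if for each non-terminal N with multiple productions, the predict sets of those productions are pairwise disjoint, where PREDICT(N → α) = (FIRST(α) \ {ε}) ∪ (FOLLOW(N) if α ⇒* ε).

Relevant sets:
  FOLLOW(Y') = { $, 'y' }

For Y:
  PREDICT(Y → b X x Y Y') = { 'b' }
  PREDICT(Y → id) = { 'id' }
For Y':
  PREDICT(Y' → y Y) = { 'y' }
  PREDICT(Y' → ε) = { $, 'y' }
X has a single production, so nothing to check there.

Conflict found: Predict set conflict for Y': { 'y' }
The grammar is NOT LL(1).

Answer: No. Predict set conflict for Y': { 'y' }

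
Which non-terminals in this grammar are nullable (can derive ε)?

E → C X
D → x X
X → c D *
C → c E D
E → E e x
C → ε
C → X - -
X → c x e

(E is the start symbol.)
{ 'C' }

A non-terminal is nullable if it can derive ε (the empty string): either it has an ε-production, or it has a production whose right-hand side consists entirely of nullable non-terminals.

ε-productions: C → ε
So C is immediately nullable.
No further non-terminal can be added: every production for the remaining non-terminals contains a terminal or a non-nullable non-terminal.
Nullable = { 'C' }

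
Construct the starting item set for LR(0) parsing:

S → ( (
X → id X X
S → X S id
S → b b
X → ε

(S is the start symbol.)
First, augment the grammar with S' → S
I₀ = CLOSURE({ [S' → . S] }):
  [S' → . S] has the dot before S: add [S → . ( (], [S → . X S id], [S → . b b]
  [S → . X S id] has the dot before X: add [X → . id X X], [X → .]
No further items can be added.

I₀ = { [S → . ( (], [S → . X S id], [S → . b b], [S' → . S], [X → . id X X], [X → .] }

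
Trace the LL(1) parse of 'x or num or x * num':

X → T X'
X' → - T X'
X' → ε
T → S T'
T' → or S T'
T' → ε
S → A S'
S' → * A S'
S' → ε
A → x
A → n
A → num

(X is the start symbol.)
LL(1) parsing maintains a stack (initially the start symbol over $) and the input. At each step: if the stack top is a terminal, match it against the current input token; if it is a non-terminal N, replace it with the RHS of M[N, lookahead] (the unique production whose predict set contains the lookahead).

Stack is shown with the top on the left.

Stack           Input                  Action
---------------------------------------------
X $             x or num or x * num $  output X → T X'
T X' $          x or num or x * num $  output T → S T'
S T' X' $       x or num or x * num $  output S → A S'
A S' T' X' $    x or num or x * num $  output A → x
x S' T' X' $    x or num or x * num $  match 'x'
S' T' X' $      or num or x * num $    output S' → ε
T' X' $         or num or x * num $    output T' → or S T'
or S T' X' $    or num or x * num $    match 'or'
S T' X' $       num or x * num $       output S → A S'
A S' T' X' $    num or x * num $       output A → num
num S' T' X' $  num or x * num $       match 'num'
S' T' X' $      or x * num $           output S' → ε
T' X' $         or x * num $           output T' → or S T'
or S T' X' $    or x * num $           match 'or'
S T' X' $       x * num $              output S → A S'
A S' T' X' $    x * num $              output A → x
x S' T' X' $    x * num $              match 'x'
S' T' X' $      * num $                output S' → * A S'
* A S' T' X' $  * num $                match '*'
A S' T' X' $    num $                  output A → num
num S' T' X' $  num $                  match 'num'
S' T' X' $      $                      output S' → ε
T' X' $         $                      output T' → ε
X' $            $                      output X' → ε
$               $                      accept

The string is accepted.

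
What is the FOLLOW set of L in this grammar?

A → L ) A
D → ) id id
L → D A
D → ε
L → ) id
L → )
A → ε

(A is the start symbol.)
{ ')' }

In A → L ) A: L is followed by ')' A, add FIRST(')' A) \ {ε} = { ')' }

Taking the union: FOLLOW(L) = { ')' }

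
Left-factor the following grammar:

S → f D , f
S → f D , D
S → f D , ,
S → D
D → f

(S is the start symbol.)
Left-factoring transforms A → αβ₁ | αβ₂ into A → αA' and A' → β₁ | β₂
(α is the longest common prefix among the alternatives). Repeat until
no nonterminal has two alternatives with a common prefix.

Round 1: S has alternatives sharing prefix 'f D ,'. Introduce S': S → f D , S'
  Add: S' → f
  Add: S' → D
  Add: S' → ,

No remaining common prefixes — done.

Resulting grammar:
S → f D , S'
S' → f
S' → D
S' → ,
S → D
D → f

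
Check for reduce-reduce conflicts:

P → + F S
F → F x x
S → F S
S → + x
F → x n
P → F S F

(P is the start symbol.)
Augment with P' → P and build the canonical LR(0) collection (I0 = CLOSURE({[P' → . P]}), then GOTO on every symbol after a dot until no new states appear). It has 17 states:
  I0: { [F → . F x x], [F → . x n], [P → . + F S], [P → . F S F], [P' → . P] }  — shift
  I1: { [F → . F x x], [F → . x n], [P → + . F S] }  — shift
  I2: { [F → . F x x], [F → . x n], [F → F . x x], [P → F . S F], [S → . + x], [S → . F S] }  — shift
  I3: { [P' → P .] }  — accept
  I4: { [F → x . n] }  — shift
  I5: { [F → x n .] }  — reduce
  I6: { [S → + . x] }  — shift
  I7: { [F → . F x x], [F → . x n], [F → F . x x], [S → . + x], [S → . F S], [S → F . S] }  — shift
  I8: { [F → . F x x], [F → . x n], [P → F S . F] }  — shift
  I9: { [F → F x . x], [F → x . n] }  — shift
  I10: { [F → F x x .] }  — reduce
  I11: { [F → F . x x], [P → F S F .] }  — shift, reduce
  I12: { [F → F x . x] }  — shift
  I13: { [S → F S .] }  — reduce
  I14: { [S → + x .] }  — reduce
  I15: { [F → . F x x], [F → . x n], [F → F . x x], [P → + F . S], [S → . + x], [S → . F S] }  — shift
  I16: { [P → + F S .] }  — reduce

No state contains more than one complete item.

Answer: No reduce-reduce conflicts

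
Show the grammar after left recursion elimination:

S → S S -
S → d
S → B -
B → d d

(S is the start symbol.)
S is directly left-recursive. The standard transformation for
  A → A α₁ | ... | A α_m | β₁ | ... | β_n
is
  A  → β₁ A' | ... | β_n A'
  A' → α₁ A' | ... | α_m A' | ε

S → d becomes S → d S'
S → B - becomes S → B - S'
S → S S - becomes S' → S - S'
Add S' → ε

Productions for other non-terminals are unchanged:
  B → d d

Resulting grammar:
S → d S'
S → B - S'
S' → S - S'
S' → ε
B → d d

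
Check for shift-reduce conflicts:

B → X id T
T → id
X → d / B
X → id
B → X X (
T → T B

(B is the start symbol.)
Yes — I8: [X → id .] vs [T → . id]; I9: [B → X id T .] vs [X → . d / B]

Augment with B' → B and build the canonical LR(0) collection (I0 = CLOSURE({[B' → . B]}), then GOTO on every symbol after a dot until no new states appear). It has 13 states:
  I0: { [B → . X X (], [B → . X id T], [B' → . B], [X → . d / B], [X → . id] }  — shift
  I1: { [B' → B .] }  — accept
  I2: { [B → X . X (], [B → X . id T], [X → . d / B], [X → . id] }  — shift
  I3: { [X → d . / B] }  — shift
  I4: { [X → id .] }  — reduce
  I5: { [B → . X X (], [B → . X id T], [X → . d / B], [X → . id], [X → d / . B] }  — shift
  I6: { [X → d / B .] }  — reduce
  I7: { [B → X X . (] }  — shift
  I8: { [B → X id . T], [T → . T B], [T → . id], [X → id .] }  — shift, reduce
  I9: { [B → . X X (], [B → . X id T], [B → X id T .], [T → T . B], [X → . d / B], [X → . id] }  — shift, reduce
  I10: { [T → id .] }  — reduce
  I11: { [T → T B .] }  — reduce
  I12: { [B → X X ( .] }  — reduce

I8 contains reduce item [X → id .] and shift item [T → . id] — shift-reduce conflict.
I9 contains reduce item [B → X id T .] and shift items [X → . d / B], [X → . id] — shift-reduce conflict.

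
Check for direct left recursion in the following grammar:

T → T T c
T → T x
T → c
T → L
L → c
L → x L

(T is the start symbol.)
Direct left recursion occurs when N → N α for some non-terminal N (the right-hand side begins with the left-hand side itself).

T → T T c: LEFT RECURSIVE (starts with T)
T → T x: LEFT RECURSIVE (starts with T)
T → c: starts with c
T → L: starts with L
L → c: starts with c
L → x L: starts with x

The grammar has direct left recursion on: T.

Answer: Yes, T is left-recursive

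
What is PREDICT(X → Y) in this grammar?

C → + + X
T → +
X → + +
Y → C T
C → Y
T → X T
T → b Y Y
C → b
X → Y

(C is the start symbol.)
{ '+', 'b' }

PREDICT(X → Y) = (FIRST(RHS) \ {ε}) ∪ (FOLLOW(X) if ε ∈ FIRST(RHS), i.e. RHS ⇒* ε)
FIRST(Y) = { '+', 'b' }
FIRST(Y) = { '+', 'b' }
ε ∉ FIRST(Y), so FOLLOW(X) is not added.
PREDICT(X → Y) = { '+', 'b' }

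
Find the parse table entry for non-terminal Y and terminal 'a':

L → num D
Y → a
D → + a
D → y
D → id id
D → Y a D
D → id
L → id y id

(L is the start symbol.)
To find M[Y, 'a'], we find productions for Y where 'a' is in the predict set (PREDICT(N → α) = (FIRST(α) \ {ε}) ∪ (FOLLOW(N) if α ⇒* ε)).

Y → a: PREDICT = { 'a' }
  'a' is in predict set, so this production goes in M[Y, 'a']

M[Y, 'a'] = Y → a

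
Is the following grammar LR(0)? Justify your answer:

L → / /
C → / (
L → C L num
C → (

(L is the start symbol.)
Yes, the grammar is LR(0)

A grammar is LR(0) if no state in the canonical LR(0) collection has:
  - both a shift item (dot before a terminal) and a complete item (shift-reduce conflict), or
  - two or more complete items (reduce-reduce conflict; the accept item [L' → L .] counts as a complete item here).

Augment with L' → L and build the canonical LR(0) collection (I0 = CLOSURE({[L' → . L]}), then GOTO on every symbol after a dot until no new states appear). It has 9 states:
  I0: { [C → . (], [C → . / (], [L → . / /], [L → . C L num], [L' → . L] }  — shift
  I1: { [C → ( .] }  — reduce
  I2: { [C → / . (], [L → / . /] }  — shift
  I3: { [C → . (], [C → . / (], [L → . / /], [L → . C L num], [L → C . L num] }  — shift
  I4: { [L' → L .] }  — accept
  I5: { [L → C L . num] }  — shift
  I6: { [L → C L num .] }  — reduce
  I7: { [C → / ( .] }  — reduce
  I8: { [L → / / .] }  — reduce

Every state is either a pure shift/goto state or contains exactly one complete item and nothing to shift — no conflicts. The grammar is LR(0).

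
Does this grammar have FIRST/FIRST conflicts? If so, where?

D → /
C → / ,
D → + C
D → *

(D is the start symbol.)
No FIRST/FIRST conflicts.

Productions for D:
  D → /: FIRST = { '/' }
  D → + C: FIRST = { '+' }
  D → *: FIRST = { '*' }
C has only one production, so no FIRST/FIRST conflict is possible there.

All alternatives of each non-terminal have pairwise disjoint FIRST sets.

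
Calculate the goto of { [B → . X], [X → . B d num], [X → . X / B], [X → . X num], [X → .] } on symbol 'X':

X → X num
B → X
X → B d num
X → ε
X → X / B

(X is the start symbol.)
GOTO(I, 'X') = CLOSURE({ [A → αX.β] : [A → α.Xβ] ∈ I, X = 'X' })

Items with dot before 'X', with the dot advanced:
  [B → . X] → [B → X .]
  [X → . X / B] → [X → X . / B]
  [X → . X num] → [X → X . num]
Closure adds nothing (no advanced item has the dot before a non-terminal).

GOTO = { [B → X .], [X → X . / B], [X → X . num] }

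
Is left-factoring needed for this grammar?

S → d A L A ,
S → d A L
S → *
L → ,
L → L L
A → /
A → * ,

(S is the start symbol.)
Left-factoring is needed when two productions for the same non-terminal
share a common prefix on the right-hand side.

Productions for S:
  S → d A L A ,
  S → d A L
  S → *
Productions for L:
  L → ,
  L → L L
Productions for A:
  A → /
  A → * ,

Found common prefix 'd A L' in productions for S

Answer: Yes, S has productions with common prefix 'd A L'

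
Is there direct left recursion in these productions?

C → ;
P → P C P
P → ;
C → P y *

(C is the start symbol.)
Yes, P is left-recursive

Direct left recursion occurs when N → N α for some non-terminal N (the right-hand side begins with the left-hand side itself).

C → ;: starts with ';'
P → P C P: LEFT RECURSIVE (starts with P)
P → ;: starts with ';'
C → P y *: starts with P

The grammar has direct left recursion on: P.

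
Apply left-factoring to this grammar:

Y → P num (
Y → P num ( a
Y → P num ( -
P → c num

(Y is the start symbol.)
Y → P num ( Y'
Y' → ε
Y' → a
Y' → -
P → c num

Left-factoring transforms A → αβ₁ | αβ₂ into A → αA' and A' → β₁ | β₂
(α is the longest common prefix among the alternatives). Repeat until
no nonterminal has two alternatives with a common prefix.

Round 1: Y has alternatives sharing prefix 'P num ('. Introduce Y': Y → P num ( Y'
  Add: Y' → ε
  Add: Y' → a
  Add: Y' → -

No remaining common prefixes — done.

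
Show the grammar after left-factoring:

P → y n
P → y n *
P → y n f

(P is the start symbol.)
Left-factoring transforms A → αβ₁ | αβ₂ into A → αA' and A' → β₁ | β₂
(α is the longest common prefix among the alternatives). Repeat until
no nonterminal has two alternatives with a common prefix.

Round 1: P has alternatives sharing prefix 'y n'. Introduce P': P → y n P'
  Add: P' → ε
  Add: P' → *
  Add: P' → f

No remaining common prefixes — done.

Resulting grammar:
P → y n P'
P' → ε
P' → *
P' → f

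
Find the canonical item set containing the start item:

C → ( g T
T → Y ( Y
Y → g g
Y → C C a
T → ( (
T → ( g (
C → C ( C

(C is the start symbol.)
{ [C → . ( g T], [C → . C ( C], [C' → . C] }

First, augment the grammar with C' → C
I₀ = CLOSURE({ [C' → . C] }):
  [C' → . C] has the dot before C: add [C → . ( g T], [C → . C ( C]
No further items can be added.

I₀ = { [C → . ( g T], [C → . C ( C], [C' → . C] }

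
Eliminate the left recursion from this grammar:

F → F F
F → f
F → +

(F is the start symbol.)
F → f F'
F → + F'
F' → F F'
F' → ε

F is directly left-recursive. The standard transformation for
  A → A α₁ | ... | A α_m | β₁ | ... | β_n
is
  A  → β₁ A' | ... | β_n A'
  A' → α₁ A' | ... | α_m A' | ε

F → f becomes F → f F'
F → + becomes F → + F'
F → F F becomes F' → F F'
Add F' → ε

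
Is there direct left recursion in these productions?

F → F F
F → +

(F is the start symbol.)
F → F F: LEFT RECURSIVE (starts with F)
F → +: starts with '+'

The grammar has direct left recursion on: F.

Answer: Yes, F is left-recursive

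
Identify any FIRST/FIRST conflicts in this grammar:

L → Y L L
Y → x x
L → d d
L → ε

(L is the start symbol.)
FIRST sets of the non-terminals at (or reachable through a nullable prefix from) the front of some alternative:
  FIRST(Y) = { 'x' }

Productions for L:
  L → Y L L: FIRST = { 'x' }
  L → d d: FIRST = { 'd' }
  L → ε: FIRST = { ε }
Y has only one production, so no FIRST/FIRST conflict is possible there.

All alternatives of each non-terminal have pairwise disjoint FIRST sets.

Answer: No FIRST/FIRST conflicts.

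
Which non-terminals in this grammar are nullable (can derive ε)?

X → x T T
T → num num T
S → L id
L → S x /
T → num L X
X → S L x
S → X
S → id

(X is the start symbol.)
None

There are no ε-productions, so no non-terminal can derive ε.
No non-terminals are nullable.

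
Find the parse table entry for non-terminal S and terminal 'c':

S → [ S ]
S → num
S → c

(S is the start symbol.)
To find M[S, 'c'], we find productions for S where 'c' is in the predict set (PREDICT(N → α) = (FIRST(α) \ {ε}) ∪ (FOLLOW(N) if α ⇒* ε)).

S → [ S ]: PREDICT = { '[' }
S → num: PREDICT = { 'num' }
S → c: PREDICT = { 'c' }
  'c' is in predict set, so this production goes in M[S, 'c']

M[S, 'c'] = S → c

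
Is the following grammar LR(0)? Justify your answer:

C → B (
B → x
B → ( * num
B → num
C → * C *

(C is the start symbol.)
Yes, the grammar is LR(0)

Augment with C' → C and build the canonical LR(0) collection (I0 = CLOSURE({[C' → . C]}), then GOTO on every symbol after a dot until no new states appear). It has 12 states:
  I0: { [B → . ( * num], [B → . num], [B → . x], [C → . * C *], [C → . B (], [C' → . C] }  — shift
  I1: { [B → ( . * num] }  — shift
  I2: { [B → . ( * num], [B → . num], [B → . x], [C → * . C *], [C → . * C *], [C → . B (] }  — shift
  I3: { [C → B . (] }  — shift
  I4: { [C' → C .] }  — accept
  I5: { [B → num .] }  — reduce
  I6: { [B → x .] }  — reduce
  I7: { [C → B ( .] }  — reduce
  I8: { [C → * C . *] }  — shift
  I9: { [C → * C * .] }  — reduce
  I10: { [B → ( * . num] }  — shift
  I11: { [B → ( * num .] }  — reduce

Every state is either a pure shift/goto state or contains exactly one complete item and nothing to shift — no conflicts. The grammar is LR(0).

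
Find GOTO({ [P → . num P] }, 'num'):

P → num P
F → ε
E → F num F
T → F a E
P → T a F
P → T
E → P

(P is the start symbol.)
GOTO(I, 'num') = CLOSURE({ [A → αX.β] : [A → α.Xβ] ∈ I, X = 'num' })

Items with dot before 'num', with the dot advanced:
  [P → . num P] → [P → num . P]
Closure of the advanced items:
  [P → num . P] has the dot before P: add [P → . num P], [P → . T a F], [P → . T]
  [P → . T a F] has the dot before T: add [T → . F a E]
  [T → . F a E] has the dot before F: add [F → .]

GOTO = { [F → .], [P → . T a F], [P → . T], [P → . num P], [P → num . P], [T → . F a E] }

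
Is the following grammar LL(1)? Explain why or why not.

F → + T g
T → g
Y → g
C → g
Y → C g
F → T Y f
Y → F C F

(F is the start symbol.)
A grammar is LL(1) if for each non-terminal N with multiple productions, the predict sets of those productions are pairwise disjoint, where PREDICT(N → α) = (FIRST(α) \ {ε}) ∪ (FOLLOW(N) if α ⇒* ε).

Relevant sets:
  FIRST(T) = { 'g' }
  FIRST(C) = { 'g' }
  FIRST(F) = { '+', 'g' }

For F:
  PREDICT(F → '+' T g) = { '+' }
  PREDICT(F → T Y f) = { 'g' }
For Y:
  PREDICT(Y → g) = { 'g' }
  PREDICT(Y → C g) = { 'g' }
  PREDICT(Y → F C F) = { '+', 'g' }
T, C have a single production, so nothing to check there.

Conflict found: Predict set conflict for Y: { 'g' }
The grammar is NOT LL(1).

Answer: No. Predict set conflict for Y: { 'g' }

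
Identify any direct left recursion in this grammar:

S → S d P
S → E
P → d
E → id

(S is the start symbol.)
Yes, S is left-recursive

Direct left recursion occurs when N → N α for some non-terminal N (the right-hand side begins with the left-hand side itself).

S → S d P: LEFT RECURSIVE (starts with S)
S → E: starts with E
P → d: starts with d
E → id: starts with id

The grammar has direct left recursion on: S.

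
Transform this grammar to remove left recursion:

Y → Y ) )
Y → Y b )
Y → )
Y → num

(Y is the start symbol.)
Y is directly left-recursive. The standard transformation for
  A → A α₁ | ... | A α_m | β₁ | ... | β_n
is
  A  → β₁ A' | ... | β_n A'
  A' → α₁ A' | ... | α_m A' | ε

Y → ) becomes Y → ) Y'
Y → num becomes Y → num Y'
Y → Y ) ) becomes Y' → ) ) Y'
Y → Y b ) becomes Y' → b ) Y'
Add Y' → ε

Resulting grammar:
Y → ) Y'
Y → num Y'
Y' → ) ) Y'
Y' → b ) Y'
Y' → ε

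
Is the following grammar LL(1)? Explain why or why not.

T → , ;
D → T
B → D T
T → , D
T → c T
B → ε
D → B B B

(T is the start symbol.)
No. Predict set conflict for T: { ',' }

Relevant sets:
  FIRST(T) = { ',', 'c' }
  FIRST(B) = { ',', 'c', ε }
  FIRST(D) = { ',', 'c', ε }
  FOLLOW(D) = { $, ',', 'c' }
  FOLLOW(B) = { $, ',', 'c' }

For T:
  PREDICT(T → ',' ';') = { ',' }
  PREDICT(T → ',' D) = { ',' }
  PREDICT(T → c T) = { 'c' }
For D:
  PREDICT(D → T) = { ',', 'c' }
  PREDICT(D → B B B) = { $, ',', 'c' }
For B:
  PREDICT(B → D T) = { ',', 'c' }
  PREDICT(B → ε) = { $, ',', 'c' }

Conflict found: Predict set conflict for T: { ',' }
The grammar is NOT LL(1).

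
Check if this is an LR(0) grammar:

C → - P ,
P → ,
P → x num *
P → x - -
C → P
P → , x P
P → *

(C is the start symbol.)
No. Shift-reduce conflict between [P → , .] and [P → , . x P]

A grammar is LR(0) if no state in the canonical LR(0) collection has:
  - both a shift item (dot before a terminal) and a complete item (shift-reduce conflict), or
  - two or more complete items (reduce-reduce conflict; the accept item [C' → C .] counts as a complete item here).

Augment with C' → C and build the canonical LR(0) collection (I0 = CLOSURE({[C' → . C]}), then GOTO on every symbol after a dot until no new states appear). It has 15 states:
  I0: { [C → . - P ,], [C → . P], [C' → . C], [P → . *], [P → . , x P], [P → . ,], [P → . x - -], [P → . x num *] }  — shift
  I1: { [P → * .] }  — reduce
  I2: { [P → , . x P], [P → , .] }  — shift, reduce
  I3: { [C → - . P ,], [P → . *], [P → . , x P], [P → . ,], [P → . x - -], [P → . x num *] }  — shift
  I4: { [C' → C .] }  — accept
  I5: { [C → P .] }  — reduce
  I6: { [P → x . - -], [P → x . num *] }  — shift
  I7: { [P → x - . -] }  — shift
  I8: { [P → x num . *] }  — shift
  I9: { [P → x num * .] }  — reduce
  I10: { [P → x - - .] }  — reduce
  I11: { [C → - P . ,] }  — shift
  I12: { [C → - P , .] }  — reduce
  I13: { [P → , x . P], [P → . *], [P → . , x P], [P → . ,], [P → . x - -], [P → . x num *] }  — shift
  I14: { [P → , x P .] }  — reduce

Conflict in state I2:
  Shift-reduce conflict between [P → , .] and [P → , . x P]
So the grammar is NOT LR(0).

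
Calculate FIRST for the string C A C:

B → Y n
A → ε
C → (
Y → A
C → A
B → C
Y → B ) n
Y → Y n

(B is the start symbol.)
{ '(', ε }

FIRST sets of the non-terminals involved (from the grammar, by fixed-point iteration):
  FIRST(C) = { '(', ε }
  FIRST(A) = { ε }

To compute FIRST(C A C), process the symbols left to right:
Symbol C is a non-terminal. Add FIRST(C) \ {ε} = { '(' }
C is nullable (ε ∈ FIRST(C)), continue to the next symbol.
Symbol A is a non-terminal. Add FIRST(A) \ {ε} = { }
A is nullable (ε ∈ FIRST(A)), continue to the next symbol.
Symbol C is a non-terminal. Add FIRST(C) \ {ε} = { '(' }
C is nullable (ε ∈ FIRST(C)), continue to the next symbol.
All symbols are nullable, so ε is in the result.
FIRST(C A C) = { '(', ε }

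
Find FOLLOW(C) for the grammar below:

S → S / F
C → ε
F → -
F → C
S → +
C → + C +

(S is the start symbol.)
{ $, '+', '/' }

In F → C: C is at the end, add FOLLOW(F)
In C → + C +: C is followed by '+', add FIRST('+') \ {ε} = { '+' }

The FOLLOW sets referred to above (computed the same way, to a fixed point):
  FOLLOW(F) = { $, '/' }

Taking the union: FOLLOW(C) = { $, '+', '/' }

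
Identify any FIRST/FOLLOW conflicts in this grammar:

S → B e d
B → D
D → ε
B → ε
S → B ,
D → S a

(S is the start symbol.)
Nullable non-terminals: B, D.
FIRST sets used below: FIRST(D) = { ',', 'e', ε }, FIRST(S) = { ',', 'e' }

B: nullable alternative(s) B → D, B → ε; FOLLOW(B) = { ',', 'e' }
  B → D: FIRST \ {ε} = { ',', 'e' } — overlaps FOLLOW(B) on { ',', 'e' }: CONFLICT
  B → ε: FIRST \ {ε} = { } — disjoint from FOLLOW(B)

D: nullable alternative(s) D → ε; FOLLOW(D) = { ',', 'e' }
  D → ε: FIRST \ {ε} = { } — this is the only nullable alternative, skip
  D → S a: FIRST \ {ε} = { ',', 'e' } — overlaps FOLLOW(D) on { ',', 'e' }: CONFLICT

S has no nullable alternative, so no FIRST/FOLLOW check is needed there.

So the grammar has 2 FIRST/FOLLOW conflicts (marked CONFLICT above).

Answer: Yes. B → D with FOLLOW(B) on { ',', 'e' }; D → S a with FOLLOW(D) on { ',', 'e' }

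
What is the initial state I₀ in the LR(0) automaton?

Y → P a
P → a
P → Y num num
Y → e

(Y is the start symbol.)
First, augment the grammar with Y' → Y
I₀ = CLOSURE({ [Y' → . Y] }):
  [Y' → . Y] has the dot before Y: add [Y → . P a], [Y → . e]
  [Y → . P a] has the dot before P: add [P → . a], [P → . Y num num]
No further items can be added.

I₀ = { [P → . Y num num], [P → . a], [Y → . P a], [Y → . e], [Y' → . Y] }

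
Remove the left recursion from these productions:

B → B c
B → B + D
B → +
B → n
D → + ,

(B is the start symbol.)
B is directly left-recursive. The standard transformation for
  A → A α₁ | ... | A α_m | β₁ | ... | β_n
is
  A  → β₁ A' | ... | β_n A'
  A' → α₁ A' | ... | α_m A' | ε

B → + becomes B → + B'
B → n becomes B → n B'
B → B c becomes B' → c B'
B → B + D becomes B' → + D B'
Add B' → ε

Productions for other non-terminals are unchanged:
  D → + ,

Resulting grammar:
B → + B'
B → n B'
B' → c B'
B' → + D B'
B' → ε
D → + ,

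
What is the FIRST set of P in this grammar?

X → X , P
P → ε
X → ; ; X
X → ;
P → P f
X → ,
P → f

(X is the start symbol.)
{ 'f', ε }

To compute FIRST(P), examine every production with P on the left-hand side, reading each right-hand side left to right until a non-nullable symbol is reached.

From P → ε:
  - ε-production, so ε ∈ FIRST(P)
From P → P f:
  - P is the symbol being defined: contributes nothing new
    P is nullable, so continue to the next symbol
  - f is a terminal: add 'f' and stop
From P → f:
  - f is a terminal: add 'f' and stop

Collecting: FIRST(P) = { 'f', ε }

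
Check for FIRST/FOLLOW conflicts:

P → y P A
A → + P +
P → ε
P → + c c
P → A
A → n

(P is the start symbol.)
Yes. P → '+' c c with FOLLOW(P) on { '+' }; P → A with FOLLOW(P) on { '+', 'n' }

A FIRST/FOLLOW conflict occurs when a non-terminal N has a nullable alternative N → β (β ⇒* ε) and another alternative N → α with FIRST(α) ∩ FOLLOW(N) ≠ ∅: on such a lookahead the parser cannot decide between expanding α and letting N vanish via β.

Nullable non-terminals: P.
FIRST sets used below: FIRST(A) = { '+', 'n' }

P: nullable alternative(s) P → ε; FOLLOW(P) = { $, '+', 'n' }
  P → y P A: FIRST \ {ε} = { 'y' } — disjoint from FOLLOW(P)
  P → ε: FIRST \ {ε} = { } — this is the only nullable alternative, skip
  P → + c c: FIRST \ {ε} = { '+' } — overlaps FOLLOW(P) on { '+' }: CONFLICT
  P → A: FIRST \ {ε} = { '+', 'n' } — overlaps FOLLOW(P) on { '+', 'n' }: CONFLICT

A has no nullable alternative, so no FIRST/FOLLOW check is needed there.

So the grammar has 2 FIRST/FOLLOW conflicts (marked CONFLICT above).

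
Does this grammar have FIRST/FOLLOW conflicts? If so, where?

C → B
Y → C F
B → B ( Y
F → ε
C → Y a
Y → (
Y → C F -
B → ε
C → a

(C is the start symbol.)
Nullable non-terminals: B, C, F, Y.
FIRST sets used below: FIRST(B) = { '(', ε }, FIRST(Y) = { '(', '-', 'a', ε }, FIRST(C) = { '(', '-', 'a', ε }, FIRST(F) = { ε }

B: nullable alternative(s) B → ε; FOLLOW(B) = { $, '(', '-', 'a' }
  B → B ( Y: FIRST \ {ε} = { '(' } — overlaps FOLLOW(B) on { '(' }: CONFLICT
  B → ε: FIRST \ {ε} = { } — this is the only nullable alternative, skip

C: nullable alternative(s) C → B; FOLLOW(C) = { $, '(', '-', 'a' }
  C → B: FIRST \ {ε} = { '(' } — this is the only nullable alternative, skip
  C → Y a: FIRST \ {ε} = { '(', '-', 'a' } — overlaps FOLLOW(C) on { '(', '-', 'a' }: CONFLICT
  C → a: FIRST \ {ε} = { 'a' } — overlaps FOLLOW(C) on { 'a' }: CONFLICT
F has a nullable alternative but only one production, so nothing to check.

Y: nullable alternative(s) Y → C F; FOLLOW(Y) = { $, '(', '-', 'a' }
  Y → C F: FIRST \ {ε} = { '(', '-', 'a' } — this is the only nullable alternative, skip
  Y → (: FIRST \ {ε} = { '(' } — overlaps FOLLOW(Y) on { '(' }: CONFLICT
  Y → C F -: FIRST \ {ε} = { '(', '-', 'a' } — overlaps FOLLOW(Y) on { '(', '-', 'a' }: CONFLICT

So the grammar has 5 FIRST/FOLLOW conflicts (marked CONFLICT above).

Answer: Yes. C → Y a with FOLLOW(C) on { '(', '-', 'a' }; C → a with FOLLOW(C) on { 'a' }; Y → '(' with FOLLOW(Y) on { '(' }; Y → C F '-' with FOLLOW(Y) on { '(', '-', 'a' }; B → B '(' Y with FOLLOW(B) on { '(' }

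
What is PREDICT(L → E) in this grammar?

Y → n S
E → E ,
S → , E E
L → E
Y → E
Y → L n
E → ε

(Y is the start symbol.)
PREDICT(L → E) = (FIRST(RHS) \ {ε}) ∪ (FOLLOW(L) if ε ∈ FIRST(RHS), i.e. RHS ⇒* ε)
FIRST(E) = { ',', ε }
FIRST(E) = { ',', ε }
ε ∈ FIRST(E) (the right-hand side is nullable), so add FOLLOW(L) = { 'n' }
PREDICT(L → E) = { ',', 'n' }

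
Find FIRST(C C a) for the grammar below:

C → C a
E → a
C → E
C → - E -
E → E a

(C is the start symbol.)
FIRST sets of the non-terminals involved (from the grammar, by fixed-point iteration):
  FIRST(C) = { '-', 'a' }

To compute FIRST(C C a), process the symbols left to right:
Symbol C is a non-terminal. Add FIRST(C) \ {ε} = { '-', 'a' }
C is not nullable (ε ∉ FIRST(C)), so stop here.
FIRST(C C a) = { '-', 'a' }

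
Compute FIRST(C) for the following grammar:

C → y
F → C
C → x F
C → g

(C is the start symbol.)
{ 'g', 'x', 'y' }

To compute FIRST(C), examine every production with C on the left-hand side, reading each right-hand side left to right until a non-nullable symbol is reached.

From C → y:
  - y is a terminal: add 'y' and stop
From C → x F:
  - x is a terminal: add 'x' and stop
From C → g:
  - g is a terminal: add 'g' and stop

Collecting: FIRST(C) = { 'g', 'x', 'y' }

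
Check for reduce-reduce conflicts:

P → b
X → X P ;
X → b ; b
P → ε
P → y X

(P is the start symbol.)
Yes — I4: [P → .] vs [P → y X .]

A reduce-reduce conflict occurs when an LR(0) state has two complete items [A → α .] and [B → β .] — both call for a reduction, and with no lookahead the parser cannot choose between them.

Augment with P' → P and build the canonical LR(0) collection (I0 = CLOSURE({[P' → . P]}), then GOTO on every symbol after a dot until no new states appear). It has 10 states:
  I0: { [P → . b], [P → . y X], [P → .], [P' → . P] }  — shift, reduce
  I1: { [P' → P .] }  — accept
  I2: { [P → b .] }  — reduce
  I3: { [P → y . X], [X → . X P ;], [X → . b ; b] }  — shift
  I4: { [P → . b], [P → . y X], [P → .], [P → y X .], [X → X . P ;] }  — shift, 2 reduces
  I5: { [X → b . ; b] }  — shift
  I6: { [X → b ; . b] }  — shift
  I7: { [X → b ; b .] }  — reduce
  I8: { [X → X P . ;] }  — shift
  I9: { [X → X P ; .] }  — reduce

I4 contains complete items [P → .], [P → y X .] — reduce-reduce conflict.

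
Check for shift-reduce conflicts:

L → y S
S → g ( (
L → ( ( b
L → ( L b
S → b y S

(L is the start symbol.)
Augment with L' → L and build the canonical LR(0) collection (I0 = CLOSURE({[L' → . L]}), then GOTO on every symbol after a dot until no new states appear). It has 15 states:
  I0: { [L → . ( ( b], [L → . ( L b], [L → . y S], [L' → . L] }  — shift
  I1: { [L → ( . ( b], [L → ( . L b], [L → . ( ( b], [L → . ( L b], [L → . y S] }  — shift
  I2: { [L' → L .] }  — accept
  I3: { [L → y . S], [S → . b y S], [S → . g ( (] }  — shift
  I4: { [L → y S .] }  — reduce
  I5: { [S → b . y S] }  — shift
  I6: { [S → g . ( (] }  — shift
  I7: { [S → g ( . (] }  — shift
  I8: { [S → g ( ( .] }  — reduce
  I9: { [S → . b y S], [S → . g ( (], [S → b y . S] }  — shift
  I10: { [S → b y S .] }  — reduce
  I11: { [L → ( ( . b], [L → ( . ( b], [L → ( . L b], [L → . ( ( b], [L → . ( L b], [L → . y S] }  — shift
  I12: { [L → ( L . b] }  — shift
  I13: { [L → ( L b .] }  — reduce
  I14: { [L → ( ( b .] }  — reduce

No state contains both a complete item and a shift item.

Answer: No shift-reduce conflicts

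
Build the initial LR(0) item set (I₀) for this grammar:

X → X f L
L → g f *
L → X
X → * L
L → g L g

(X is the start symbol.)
First, augment the grammar with X' → X
I₀ = CLOSURE({ [X' → . X] }):
  [X' → . X] has the dot before X: add [X → . X f L], [X → . * L]
No further items can be added.

I₀ = { [X → . * L], [X → . X f L], [X' → . X] }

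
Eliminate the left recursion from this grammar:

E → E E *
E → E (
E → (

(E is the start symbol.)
E is directly left-recursive. The standard transformation for
  A → A α₁ | ... | A α_m | β₁ | ... | β_n
is
  A  → β₁ A' | ... | β_n A'
  A' → α₁ A' | ... | α_m A' | ε

E → ( becomes E → ( E'
E → E E * becomes E' → E * E'
E → E ( becomes E' → ( E'
Add E' → ε

Resulting grammar:
E → ( E'
E' → E * E'
E' → ( E'
E' → ε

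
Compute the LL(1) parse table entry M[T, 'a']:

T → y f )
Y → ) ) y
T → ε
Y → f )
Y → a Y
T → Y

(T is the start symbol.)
T → Y

To find M[T, 'a'], we find productions for T where 'a' is in the predict set (PREDICT(N → α) = (FIRST(α) \ {ε}) ∪ (FOLLOW(N) if α ⇒* ε)).

Relevant sets:
  FIRST(Y) = { ')', 'a', 'f' }
  FOLLOW(T) = { $ }

T → y f ): PREDICT = { 'y' }
T → ε: PREDICT = { $ }
T → Y: PREDICT = { ')', 'a', 'f' }
  'a' is in predict set, so this production goes in M[T, 'a']

M[T, 'a'] = T → Y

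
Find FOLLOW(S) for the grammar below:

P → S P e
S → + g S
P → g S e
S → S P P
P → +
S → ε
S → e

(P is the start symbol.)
In P → S P e: S is followed by P e, add FIRST(P e) \ {ε} = { '+', 'e', 'g' }
In S → + g S: S is at the end; this adds FOLLOW(S) to itself — nothing new
In P → g S e: S is followed by e, add FIRST(e) \ {ε} = { 'e' }
In S → S P P: S is followed by P P, add FIRST(P P) \ {ε} = { '+', 'e', 'g' }

Taking the union: FOLLOW(S) = { '+', 'e', 'g' }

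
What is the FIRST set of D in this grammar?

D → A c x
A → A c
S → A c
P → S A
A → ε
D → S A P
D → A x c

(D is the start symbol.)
FIRST sets of the other non-terminals involved (by the same procedure, iterated to a fixed point):
  FIRST(A) = { 'c', ε }
  FIRST(S) = { 'c' }

From D → A c x:
  - A is a non-terminal: add FIRST(A) \ {ε} = { 'c' }
    A is nullable, so continue to the next symbol
  - c is a terminal: add 'c' and stop
From D → S A P:
  - S is a non-terminal: add FIRST(S) \ {ε} = { 'c' }
    S is not nullable, so stop
From D → A x c:
  - A is a non-terminal: add FIRST(A) \ {ε} = { 'c' }
    A is nullable, so continue to the next symbol
  - x is a terminal: add 'x' and stop

Collecting: FIRST(D) = { 'c', 'x' }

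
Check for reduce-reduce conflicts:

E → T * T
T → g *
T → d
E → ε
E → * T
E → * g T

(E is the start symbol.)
Augment with E' → E and build the canonical LR(0) collection (I0 = CLOSURE({[E' → . E]}), then GOTO on every symbol after a dot until no new states appear). It has 12 states:
  I0: { [E → . * T], [E → . * g T], [E → . T * T], [E → .], [E' → . E], [T → . d], [T → . g *] }  — shift, reduce
  I1: { [E → * . T], [E → * . g T], [T → . d], [T → . g *] }  — shift
  I2: { [E' → E .] }  — accept
  I3: { [E → T . * T] }  — shift
  I4: { [T → d .] }  — reduce
  I5: { [T → g . *] }  — shift
  I6: { [T → g * .] }  — reduce
  I7: { [E → T * . T], [T → . d], [T → . g *] }  — shift
  I8: { [E → T * T .] }  — reduce
  I9: { [E → * T .] }  — reduce
  I10: { [E → * g . T], [T → . d], [T → . g *], [T → g . *] }  — shift
  I11: { [E → * g T .] }  — reduce

No state contains more than one complete item.

Answer: No reduce-reduce conflicts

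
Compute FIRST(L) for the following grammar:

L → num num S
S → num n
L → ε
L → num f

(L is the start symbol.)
{ 'num', ε }

To compute FIRST(L), examine every production with L on the left-hand side, reading each right-hand side left to right until a non-nullable symbol is reached.

From L → num num S:
  - num is a terminal: add 'num' and stop
From L → ε:
  - ε-production, so ε ∈ FIRST(L)
From L → num f:
  - num is a terminal: add 'num' and stop

Collecting: FIRST(L) = { 'num', ε }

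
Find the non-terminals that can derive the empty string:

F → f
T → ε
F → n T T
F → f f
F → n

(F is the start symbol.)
{ 'T' }

A non-terminal is nullable if it can derive ε (the empty string): either it has an ε-production, or it has a production whose right-hand side consists entirely of nullable non-terminals.

ε-productions: T → ε
So T is immediately nullable.
No further non-terminal can be added: every production for the remaining non-terminals contains a terminal or a non-nullable non-terminal.
Nullable = { 'T' }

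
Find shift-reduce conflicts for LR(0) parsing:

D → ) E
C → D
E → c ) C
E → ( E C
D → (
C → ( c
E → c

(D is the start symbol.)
Augment with D' → D and build the canonical LR(0) collection (I0 = CLOSURE({[D' → . D]}), then GOTO on every symbol after a dot until no new states appear). It has 14 states:
  I0: { [D → . (], [D → . ) E], [D' → . D] }  — shift
  I1: { [D → ( .] }  — reduce
  I2: { [D → ) . E], [E → . ( E C], [E → . c ) C], [E → . c] }  — shift
  I3: { [D' → D .] }  — accept
  I4: { [E → ( . E C], [E → . ( E C], [E → . c ) C], [E → . c] }  — shift
  I5: { [D → ) E .] }  — reduce
  I6: { [E → c . ) C], [E → c .] }  — shift, reduce
  I7: { [C → . ( c], [C → . D], [D → . (], [D → . ) E], [E → c ) . C] }  — shift
  I8: { [C → ( . c], [D → ( .] }  — shift, reduce
  I9: { [E → c ) C .] }  — reduce
  I10: { [C → D .] }  — reduce
  I11: { [C → ( c .] }  — reduce
  I12: { [C → . ( c], [C → . D], [D → . (], [D → . ) E], [E → ( E . C] }  — shift
  I13: { [E → ( E C .] }  — reduce

I6 contains reduce item [E → c .] and shift item [E → c . ) C] — shift-reduce conflict.
I8 contains reduce item [D → ( .] and shift item [C → ( . c] — shift-reduce conflict.

Answer: Yes — I6: [E → c .] vs [E → c . ) C]; I8: [D → ( .] vs [C → ( . c]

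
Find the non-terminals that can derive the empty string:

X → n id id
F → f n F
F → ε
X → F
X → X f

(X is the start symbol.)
A non-terminal is nullable if it can derive ε (the empty string): either it has an ε-production, or it has a production whose right-hand side consists entirely of nullable non-terminals.

ε-productions: F → ε
So F is immediately nullable.
X → F: every symbol on the right is nullable, so X is nullable too.
Every non-terminal is now nullable.
Nullable = { 'F', 'X' }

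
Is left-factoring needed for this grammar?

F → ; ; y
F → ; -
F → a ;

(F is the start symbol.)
Yes, F has productions with common prefix ';'

Left-factoring is needed when two productions for the same non-terminal
share a common prefix on the right-hand side.

Productions for F:
  F → ; ; y
  F → ; -
  F → a ;

Found common prefix ';' in productions for F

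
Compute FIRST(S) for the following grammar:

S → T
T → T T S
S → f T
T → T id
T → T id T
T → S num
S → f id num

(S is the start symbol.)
{ 'f' }

FIRST sets of the other non-terminals involved (by the same procedure, iterated to a fixed point):
  FIRST(T) = { 'f' }

From S → T:
  - T is a non-terminal: add FIRST(T) \ {ε} = { 'f' }
    T is not nullable, so stop
From S → f T:
  - f is a terminal: add 'f' and stop
From S → f id num:
  - f is a terminal: add 'f' and stop

Collecting: FIRST(S) = { 'f' }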